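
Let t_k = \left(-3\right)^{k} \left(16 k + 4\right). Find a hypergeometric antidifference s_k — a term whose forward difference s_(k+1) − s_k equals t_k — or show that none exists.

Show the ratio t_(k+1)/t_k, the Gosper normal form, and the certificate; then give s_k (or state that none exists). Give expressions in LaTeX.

Step 1: r(k) = 3*(-4*k - 5)/(4*k + 1).
Gosper form: A/B · C(k+1)/C(k) with A=-3, B=1, C=k + 1/4.
f must satisfy (-3)·f(k+1) − (1)·f(k) = k + 1/4.
d = 1 from the (0,0,1) case.
Solving with deg f ≤ 1: f(k) = -(2*k - 1)/8.
Certificate R = B(k−1)f/C = -(2*k - 1)/(2*(4*k + 1)) gives s_k = (-3)**k*(2 - 4*k).
Check: Δs_k = (-3)**k*(16*k + 4). ✓

s_k = \left(-3\right)^{k} \left(2 - 4 k\right)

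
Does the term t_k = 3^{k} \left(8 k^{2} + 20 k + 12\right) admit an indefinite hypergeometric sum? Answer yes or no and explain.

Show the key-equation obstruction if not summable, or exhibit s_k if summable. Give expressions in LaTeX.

The ratio is 3*(2*k**2 + 9*k + 10)/(2*k**2 + 5*k + 3).
So A=3 and B=1, with C=k**2 + 5*k/2 + 3/2.
Need (3)·f(k+1) − (1)·f(k) = k**2 + 5*k/2 + 3/2.
deg f ≤ 2 (via 0,0,2).
Solving with deg f ≤ 2: f(k) = (4*k**2 - 2*k + 3)/8.
Get s_k = R·t_k = 3**k*(4*k**2 - 2*k + 3) with R(k) = B(k−1)f(k)/C(k) = (4*k**2 - 2*k + 3)/(4*(k + 1)*(2*k + 3)).
Δs = 3**k*(8*k**2 + 20*k + 12), as required.

Yes. s_k = 3^{k} \left(4 k^{2} - 2 k + 3\right).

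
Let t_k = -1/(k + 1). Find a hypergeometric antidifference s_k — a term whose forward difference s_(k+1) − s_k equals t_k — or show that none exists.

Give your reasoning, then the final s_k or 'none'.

t_(k+1)/t_k = (k + 1)/(k + 2).
Normal form (A,B,C) = (k + 1, k + 2, 1).
Key eq: (k + 1)·f(k+1) = (k + 1)·f(k) + (1).
From deg A=1, deg B=1, deg C=0: d=0.
Generic f = c0 gives residual -1; -1 = 0 cannot hold, so t_k is not Gosper-summable.

no hypergeometric antidifference exists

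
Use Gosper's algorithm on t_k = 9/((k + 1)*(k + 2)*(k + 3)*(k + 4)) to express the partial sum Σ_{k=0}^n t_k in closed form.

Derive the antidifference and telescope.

S(n) = (n**3 + 9*n**2 + 26*n + 18)/(2*(n**3 + 9*n**2 + 26*n + 24))

Ratio r(k) = (k + 1)/(k + 5).
Factor: A=k + 1; B=k + 5; C=1.
Set up (k + 1)·f(k+1) − (k + 4)·f(k) − (1) = 0.
d = 3 from the (1,1,0) case.
Solve for f: f(k) = k*(k**2 + 6*k + 11)/18 (degree 3 ≤ 3).
So s_k = (B(k−1)f/C)·t_k = (k*(k + 4)*(k**2 + 6*k + 11)/18)·t_k = k*(k**2 + 6*k + 11)/(2*(k + 1)*(k + 2)*(k + 3)).
Check: Δs_k = 9/(k**4 + 10*k**3 + 35*k**2 + 50*k + 24). ✓
Σ_(k=0)^n t_k = s_(n+1) − s_(0) = ((n**3 + 9*n**2 + 26*n + 18)/(2*(n**3 + 9*n**2 + 26*n + 24))) − (0), i.e. (n**3 + 9*n**2 + 26*n + 18)/(2*(n**3 + 9*n**2 + 26*n + 24)).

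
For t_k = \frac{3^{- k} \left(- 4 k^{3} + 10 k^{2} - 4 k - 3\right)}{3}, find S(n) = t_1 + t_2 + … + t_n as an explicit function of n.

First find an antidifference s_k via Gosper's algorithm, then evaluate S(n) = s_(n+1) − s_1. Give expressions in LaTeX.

S(n) = \frac{3^{- n} \left(- 6 \cdot 3^{n} + 2 n^{3} + 4 n^{2} + 5 n + 6\right)}{3}

Ratio r(k) = (4*k**3 + 2*k**2 - 4*k + 1)/(3*(4*k**3 - 10*k**2 + 4*k + 3)).
Gosper form: A/B · C(k+1)/C(k) with A=1/3, B=1, C=k**3 - 5*k**2/2 + k + 3/4.
Set up (1/3)·f(k+1) − (1)·f(k) − (k**3 - 5*k**2/2 + k + 3/4) = 0.
d = 3 from the (0,0,3) case.
A polynomial solution: f(k) = -3*(2*k**3 - 2*k**2 + 3*k + 3)/4.
Then R = B(k−1)f/C = -3*(2*k**3 - 2*k**2 + 3*k + 3)/((2*k - 3)*(2*k**2 - 2*k - 1)), so s_k = R(k)·t_k = (2*k**3 - 2*k**2 + 3*k + 3)/3**k.
Δs = (-4*k**3 + 10*k**2 - 4*k - 3)/(3*3**k), as required.
s_(n+1) = 3**(-n - 1)*(2*n**3 + 4*n**2 + 5*n + 6) and s_(1) = 2, so S(n) = (-6*3**n + 2*n**3 + 4*n**2 + 5*n + 6)/(3*3**n).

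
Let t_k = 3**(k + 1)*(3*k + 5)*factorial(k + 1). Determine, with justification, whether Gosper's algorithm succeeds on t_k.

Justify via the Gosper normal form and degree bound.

Yes. s_k = 3**(k + 1)*factorial(k + 1).

Ratio r(k) = 3*(k + 2)*(3*k + 8)/(3*k + 5).
Gosper form: A/B · C(k+1)/C(k) with A=3*k + 6, B=1, C=k + 5/3.
Set up (3*k + 6)·f(k+1) − (1)·f(k) − (k + 5/3) = 0.
Bound: deg f ≤ 0.
A polynomial solution: f(k) = 1/3.
Get s_k = R·t_k = 3**(k + 1)*factorial(k + 1) with R(k) = B(k−1)f(k)/C(k) = 1/(3*k + 5).
Δs = 3**(k + 1)*(3*k + 5)*factorial(k + 1), as required.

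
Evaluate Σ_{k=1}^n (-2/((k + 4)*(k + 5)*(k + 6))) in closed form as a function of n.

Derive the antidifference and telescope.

S(n) = n*(-n - 11)/(30*(n**2 + 11*n + 30))

Step 1: r(k) = (k + 4)/(k + 7).
Factor: A=k + 4; B=k + 7; C=1.
Need (k + 4)·f(k+1) − (k + 6)·f(k) = 1.
deg f ≤ 2 (via 1,1,0).
Match coefficients ⇒ f(k) = k*(k + 9)/40.
Certificate R = B(k−1)f/C = k*(k + 6)*(k + 9)/40 gives s_k = k*(-k - 9)/(20*(k + 4)*(k + 5)).
s_(k+1) − s_k = -2/(k**3 + 15*k**2 + 74*k + 120) = t_k.
s_(n+1) = (-n**2 - 11*n - 10)/(20*(n**2 + 11*n + 30)) and s_(1) = -1/60, so S(n) = n*(-n - 11)/(30*(n**2 + 11*n + 30)).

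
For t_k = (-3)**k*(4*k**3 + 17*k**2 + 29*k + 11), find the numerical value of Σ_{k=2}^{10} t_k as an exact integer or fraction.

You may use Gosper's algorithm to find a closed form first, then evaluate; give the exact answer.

r(k) = 3*(-4*k**3 - 29*k**2 - 75*k - 61)/(4*k**3 + 17*k**2 + 29*k + 11) after simplifying.
Take A(k)=-3, B(k)=1, C(k)=k**3 + 17*k**2/4 + 29*k/4 + 11/4.
Need (-3)·f(k+1) − (1)·f(k) = k**3 + 17*k**2/4 + 29*k/4 + 11/4.
d = 3 from the (0,0,3) case.
Solve for f: f(k) = -(k**3 + 2*k**2 + 2*k - 1)/4 (degree 3 ≤ 3).
Get s_k = R·t_k = (-3)**k*(-k**3 - 2*k**2 - 2*k + 1) with R(k) = B(k−1)f(k)/C(k) = -(k**3 + 2*k**2 + 2*k - 1)/(4*k**3 + 17*k**2 + 29*k + 11).
Check: Δs_k = (-3)**k*(4*k**3 + 17*k**2 + 29*k + 11). ✓
Σ_(k=2)^(10) t_k = s_(11) − s_(2) = 282372318 − (-171) = 282372489.

Σ = 282372489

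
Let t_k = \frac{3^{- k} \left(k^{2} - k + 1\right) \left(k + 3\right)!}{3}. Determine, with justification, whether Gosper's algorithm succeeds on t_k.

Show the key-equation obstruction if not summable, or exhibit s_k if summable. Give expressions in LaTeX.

Ratio r(k) = -(k + 4)*(k - (k + 1)**2)/(3*k**2 - 3*k + 3).
Factor: A=k/3 + 4/3; B=1; C=k**2 - k + 1.
f must satisfy (k/3 + 4/3)·f(k+1) − (1)·f(k) = k**2 - k + 1.
Bound: deg f ≤ 1.
Solve for f: f(k) = 3*(k - 3) (degree 1 ≤ 1).
R(k) = B(k−1)·f(k)/C(k) = 3*(k - 3)/(k**2 - k + 1); s_k = R·t_k = (k - 3)*factorial(k + 3)/3**k.
Δs = (k**2 - k + 1)*factorial(k + 3)/(3*3**k), as required.

Yes. s_k = 3^{- k} \left(k - 3\right) \left(k + 3\right)!.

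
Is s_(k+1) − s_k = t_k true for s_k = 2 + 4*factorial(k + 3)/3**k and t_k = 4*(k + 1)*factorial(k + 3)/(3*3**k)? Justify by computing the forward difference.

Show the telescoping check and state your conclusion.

Valid: the claim telescopes to t_k.

s_(k+1) = 4*3**(-k - 1)*factorial(k + 4) + 2
s_(k+1) − s_k = 4*(k + 1)*factorial(k + 3)/(3*3**k)
(s_(k+1) − s_k) − t_k = 0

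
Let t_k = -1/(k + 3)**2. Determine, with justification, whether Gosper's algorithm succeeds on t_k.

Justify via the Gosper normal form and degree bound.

Step 1: r(k) = (k + 3)**2/(k + 4)**2.
So A=k**2 + 6*k + 9 and B=k**2 + 8*k + 16, with C=1.
f must satisfy (k**2 + 6*k + 9)·f(k+1) − (k**2 + 6*k + 9)·f(k) = 1.
d = 0 from the (2,2,0) case.
Put f(k) = c0: A·f(k+1) − B(k−1)·f(k) − C = -1; need -1 = 0 — inconsistent ⇒ no f, not summable.

No — the linear system for f has no solution.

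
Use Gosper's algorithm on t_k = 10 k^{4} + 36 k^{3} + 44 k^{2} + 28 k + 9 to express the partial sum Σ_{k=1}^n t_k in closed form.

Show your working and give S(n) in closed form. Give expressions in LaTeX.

S(n) = n \left(2 n^{4} + 14 n^{3} + 36 n^{2} + 45 n + 30\right)

t_(k+1)/t_k = (10*k**4 + 76*k**3 + 212*k**2 + 264*k + 127)/(10*k**4 + 36*k**3 + 44*k**2 + 28*k + 9).
Gosper form: A/B · C(k+1)/C(k) with A=1, B=1, C=k**4 + 18*k**3/5 + 22*k**2/5 + 14*k/5 + 9/10.
Need (1)·f(k+1) − (1)·f(k) = k**4 + 18*k**3/5 + 22*k**2/5 + 14*k/5 + 9/10.
deg f ≤ 5 (via 0,0,4).
Solving with deg f ≤ 5: f(k) = k*(k + 2)*(2*k**3 + 1)/10.
Get s_k = R·t_k = k*(2*k**4 + 4*k**3 + k + 2) with R(k) = B(k−1)f(k)/C(k) = k*(k + 2)*(2*k**3 + 1)/(10*k**4 + 36*k**3 + 44*k**2 + 28*k + 9).
Δs = 10*k**4 + 36*k**3 + 44*k**2 + 28*k + 9, as required.
s_(n+1) = 2*n**5 + 14*n**4 + 36*n**3 + 45*n**2 + 30*n + 9 and s_(1) = 9, so S(n) = n*(2*n**4 + 14*n**3 + 36*n**2 + 45*n + 30).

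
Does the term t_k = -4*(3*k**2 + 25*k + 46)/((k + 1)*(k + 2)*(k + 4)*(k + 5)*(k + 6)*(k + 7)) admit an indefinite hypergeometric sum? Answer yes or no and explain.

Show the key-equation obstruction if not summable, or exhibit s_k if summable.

The ratio is (k + 1)*(k + 4)*(25*k + 3*(k + 1)**2 + 71)/((k + 3)*(k + 8)*(3*k**2 + 25*k + 46)).
Take A(k)=k + 1, B(k)=k + 8, C(k)=k**3 + 34*k**2/3 + 121*k/3 + 46.
Need (k + 1)·f(k+1) − (k + 7)·f(k) = k**3 + 34*k**2/3 + 121*k/3 + 46.
Bound: deg f ≤ 6.
A polynomial solution: f(k) = k*(k + 2)*(k + 3)*(k + 5)*(k**2 + 11*k + 34)/72.
Then R = B(k−1)f/C = k*(k + 2)*(k + 5)*(k + 7)*(k**2 + 11*k + 34)/(24*(3*k**2 + 25*k + 46)), so s_k = R(k)·t_k = k*(-k**2 - 11*k - 34)/(6*(k**3 + 11*k**2 + 34*k + 24)).
s_(k+1) − s_k = 4*(-3*k**2 - 25*k - 46)/(k**6 + 25*k**5 + 247*k**4 + 1219*k**3 + 3112*k**2 + 3796*k + 1680) = t_k.

Yes. s_k = k*(-k**2 - 11*k - 34)/(6*(k**3 + 11*k**2 + 34*k + 24)).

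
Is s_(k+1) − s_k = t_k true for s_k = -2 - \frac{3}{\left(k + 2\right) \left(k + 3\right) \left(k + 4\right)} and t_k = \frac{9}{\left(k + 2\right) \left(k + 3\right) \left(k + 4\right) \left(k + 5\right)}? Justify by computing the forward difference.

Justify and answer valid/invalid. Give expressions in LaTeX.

s_(k+1) = -2 - 3/((k + 3)*(k + 4)*(k + 5))
s_(k+1) − s_k = 9/((k + 2)*(k + 3)*(k + 4)*(k + 5))
(s_(k+1) − s_k) − t_k = 0

valid (s_(k+1) − s_k reduces to t_k)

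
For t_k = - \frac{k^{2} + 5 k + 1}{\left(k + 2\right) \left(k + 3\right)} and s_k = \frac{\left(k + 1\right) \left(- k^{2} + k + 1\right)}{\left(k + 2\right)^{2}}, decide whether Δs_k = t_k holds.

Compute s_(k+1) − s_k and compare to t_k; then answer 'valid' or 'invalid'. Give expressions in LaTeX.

s_(k+1) = (k + 2)*(k - (k + 1)**2 + 2)/(k + 3)**2
s_(k+1) − s_k = (-(k + 1)*(k + 3)**2*(-k**2 + k + 1) + (k + 2)**3*(k - (k + 1)**2 + 2))/((k + 2)**2*(k + 3)**2)
(s_(k+1) − s_k) − t_k = 5*(k**2 + 3*k + 1)/(k**4 + 10*k**3 + 37*k**2 + 60*k + 36)

Invalid: residual \frac{5 \left(k^{2} + 3 k + 1\right)}{k^{4} + 10 k^{3} + 37 k^{2} + 60 k + 36} ≠ 0.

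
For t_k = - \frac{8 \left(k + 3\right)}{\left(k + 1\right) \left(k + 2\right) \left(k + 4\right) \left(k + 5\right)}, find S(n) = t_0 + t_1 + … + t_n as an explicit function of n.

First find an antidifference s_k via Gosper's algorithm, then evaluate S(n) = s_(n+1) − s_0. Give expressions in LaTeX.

S(n) = \frac{- n^{2} - 7 n - 6}{n^{2} + 7 n + 10}

r(k) = (k + 1)*(k + 4)**2/((k + 3)**2*(k + 6)) after simplifying.
Factor: A=k + 1; B=k + 6; C=k**2 + 6*k + 9.
Need (k + 1)·f(k+1) − (k + 5)·f(k) = k**2 + 6*k + 9.
d = 4 from the (1,1,2) case.
Solving with deg f ≤ 4: f(k) = k*(k + 2)*(k + 3)*(k + 5)/8.
So s_k = (B(k−1)f/C)·t_k = (k*(k + 2)*(k + 5)**2/(8*(k + 3)))·t_k = k*(-k - 5)/(k**2 + 5*k + 4).
s_(k+1) − s_k = 8*(-k - 3)/(k**4 + 12*k**3 + 49*k**2 + 78*k + 40) = t_k.
Telescope: S(n) = s_(n+1) − s_(0) = (-n**2 - 7*n - 6)/(n**2 + 7*n + 10) − (0) = (-n**2 - 7*n - 6)/(n**2 + 7*n + 10).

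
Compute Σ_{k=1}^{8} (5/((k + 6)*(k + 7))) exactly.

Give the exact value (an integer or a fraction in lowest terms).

Σ = 8/21

r(k) = (k + 6)/(k + 8) after simplifying.
Gosper form: A/B · C(k+1)/C(k) with A=k + 6, B=k + 8, C=1.
Set up (k + 6)·f(k+1) − (k + 7)·f(k) − (1) = 0.
Degrees (1,1,0) ⇒ d ≤ 1.
Solving with deg f ≤ 1: f(k) = k/6.
Certificate R = B(k−1)f/C = k*(k + 7)/6 gives s_k = 5*k/(6*(k + 6)).
Verify: 5/(k**2 + 13*k + 42) matches t_k.
Telescoping: Σ = s_(9) − s_(1) = 1/2 − (5/42) = 8/21.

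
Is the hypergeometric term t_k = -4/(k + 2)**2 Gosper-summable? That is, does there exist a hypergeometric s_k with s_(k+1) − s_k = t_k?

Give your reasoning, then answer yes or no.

No — t_k has no hypergeometric antidifference.

Ratio r(k) = (k + 2)**2/(k + 3)**2.
Factor: A=k**2 + 4*k + 4; B=k**2 + 6*k + 9; C=1.
Key eq: (k**2 + 4*k + 4)·f(k+1) = (k**2 + 4*k + 4)·f(k) + (1).
From deg A=2, deg B=2, deg C=0: d=0.
f = c0 ⇒ A·f(k+1) − B(k−1)·f(k) − C = -1. The system {-1 = 0} is inconsistent; no antidifference.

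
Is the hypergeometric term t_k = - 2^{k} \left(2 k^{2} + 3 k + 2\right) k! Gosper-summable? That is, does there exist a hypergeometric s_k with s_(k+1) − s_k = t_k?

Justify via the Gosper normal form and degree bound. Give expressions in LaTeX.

Yes. s_k = - 2^{k} k k!.

r(k) = 2*(2*k**3 + 9*k**2 + 14*k + 7)/(2*k**2 + 3*k + 2) after simplifying.
Gosper form: A/B · C(k+1)/C(k) with A=2*k + 2, B=1, C=k**2 + 3*k/2 + 1.
Need (2*k + 2)·f(k+1) − (1)·f(k) = k**2 + 3*k/2 + 1.
Bound: deg f ≤ 1.
Match coefficients ⇒ f(k) = k/2.
So s_k = (B(k−1)f/C)·t_k = (k/(2*k**2 + 3*k + 2))·t_k = -2**k*k*factorial(k).
s_(k+1) − s_k = -2**k*(2*k**2 + 3*k + 2)*factorial(k) = t_k.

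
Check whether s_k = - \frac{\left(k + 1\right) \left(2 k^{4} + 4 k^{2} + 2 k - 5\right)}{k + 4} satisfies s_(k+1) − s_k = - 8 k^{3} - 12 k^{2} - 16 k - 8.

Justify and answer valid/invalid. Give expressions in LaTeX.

s_(k+1) = -(k + 2)*(2*k + 2*(k + 1)**4 + 4*(k + 1)**2 - 3)/(k + 5)
s_(k+1) − s_k = (-8*k**5 - 66*k**4 - 152*k**3 - 212*k**2 - 182*k - 49)/(k**2 + 9*k + 20)
(s_(k+1) − s_k) − t_k = 3*(6*k**4 + 44*k**3 + 60*k**2 + 70*k + 37)/(k**2 + 9*k + 20)

Invalid: residual \frac{3 \left(6 k^{4} + 44 k^{3} + 60 k^{2} + 70 k + 37\right)}{k^{2} + 9 k + 20} ≠ 0.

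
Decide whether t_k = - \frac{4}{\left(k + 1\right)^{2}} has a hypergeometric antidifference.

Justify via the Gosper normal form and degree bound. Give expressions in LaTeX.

The ratio is (k + 1)**2/(k + 2)**2.
Take A(k)=k**2 + 2*k + 1, B(k)=k**2 + 4*k + 4, C(k)=1.
f must satisfy (k**2 + 2*k + 1)·f(k+1) − (k**2 + 2*k + 1)·f(k) = 1.
deg f ≤ 0 (via 2,2,0).
f = c0 ⇒ A·f(k+1) − B(k−1)·f(k) − C = -1. The system {-1 = 0} is inconsistent; no antidifference.

No — t_k has no hypergeometric antidifference.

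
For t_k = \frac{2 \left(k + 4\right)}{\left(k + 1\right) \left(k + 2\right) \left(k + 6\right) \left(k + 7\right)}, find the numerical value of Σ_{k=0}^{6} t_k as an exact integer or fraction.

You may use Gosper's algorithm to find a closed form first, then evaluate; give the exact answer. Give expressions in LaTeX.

Σ = 49/312

Compute t_(k+1)/t_k: get (k + 1)*(k + 5)*(k + 6)/((k + 3)*(k + 4)*(k + 8)).
Factor: A=k + 1; B=k + 8; C=k**4 + 16*k**3 + 95*k**2 + 248*k + 240.
Solve (k + 1)·f(k+1) − (k + 7)·f(k) = k**4 + 16*k**3 + 95*k**2 + 248*k + 240.
Bound: deg f ≤ 6.
Solving with deg f ≤ 6: f(k) = k*(k + 2)*(k + 3)*(k + 4)*(k + 5)*(k + 7)/12.
Then R = B(k−1)f/C = k*(k + 2)*(k + 7)**2/(12*(k + 4)), so s_k = R(k)·t_k = k*(k + 7)/(6*(k**2 + 7*k + 6)).
s_(k+1) − s_k = 2*(k + 4)/(k**4 + 16*k**3 + 83*k**2 + 152*k + 84) = t_k.
Σ_(k=0)^(6) t_k = s_(7) − s_(0) = 49/312 − (0) = 49/312.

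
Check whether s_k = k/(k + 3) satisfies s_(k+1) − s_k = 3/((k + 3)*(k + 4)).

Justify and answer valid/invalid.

s_(k+1) = (k + 1)/(k + 4)
s_(k+1) − s_k = 3/(k**2 + 7*k + 12)
(s_(k+1) − s_k) − t_k = 0

valid; difference matches t_k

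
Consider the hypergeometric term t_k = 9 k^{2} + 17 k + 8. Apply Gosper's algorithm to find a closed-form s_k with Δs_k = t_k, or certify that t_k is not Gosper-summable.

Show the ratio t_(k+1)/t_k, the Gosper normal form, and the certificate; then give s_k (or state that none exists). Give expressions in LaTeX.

s_k = k \left(3 k^{2} + 4 k + 1\right)

The ratio is (9*k**2 + 35*k + 34)/(9*k**2 + 17*k + 8).
Factor: A=1; B=1; C=k**2 + 17*k/9 + 8/9.
Key eq: (1)·f(k+1) = (1)·f(k) + (k**2 + 17*k/9 + 8/9).
Bound: deg f ≤ 3.
A polynomial solution: f(k) = k*(k + 1)*(3*k + 1)/9.
Get s_k = R·t_k = k*(3*k**2 + 4*k + 1) with R(k) = B(k−1)f(k)/C(k) = k*(3*k + 1)/(9*k + 8).
Check: Δs_k = 9*k**2 + 17*k + 8. ✓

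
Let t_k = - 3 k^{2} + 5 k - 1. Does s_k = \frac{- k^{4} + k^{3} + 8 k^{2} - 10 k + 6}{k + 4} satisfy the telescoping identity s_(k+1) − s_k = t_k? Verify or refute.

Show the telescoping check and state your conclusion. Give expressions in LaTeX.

s_(k+1) = (-k**4 - 3*k**3 + 5*k**2 + 5*k + 4)/(k + 5)
s_(k+1) − s_k = (-3*k**4 - 20*k**3 - 5*k**2 + 68*k - 14)/(k**2 + 9*k + 20)
(s_(k+1) − s_k) − t_k = (2*k**3 + 11*k**2 - 23*k + 6)/(k**2 + 9*k + 20)

Invalid: residual \frac{2 k^{3} + 11 k^{2} - 23 k + 6}{k^{2} + 9 k + 20} ≠ 0.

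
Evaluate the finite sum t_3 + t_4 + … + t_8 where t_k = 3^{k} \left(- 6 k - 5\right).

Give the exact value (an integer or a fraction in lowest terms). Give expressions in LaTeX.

Σ = -491886

r(k) = 3*(6*k + 11)/(6*k + 5) after simplifying.
Gosper form: A/B · C(k+1)/C(k) with A=3, B=1, C=k + 5/6.
Set up (3)·f(k+1) − (1)·f(k) − (k + 5/6) = 0.
Bound: deg f ≤ 1.
A polynomial solution: f(k) = (3*k - 2)/6.
So s_k = (B(k−1)f/C)·t_k = ((3*k - 2)/(6*k + 5))·t_k = 3**k*(2 - 3*k).
Δs = 3**k*(-6*k - 5), as required.
Sum = s_(9) − s_(3); s_(9) = -492075, s_(3) = -189 ⇒ -491886.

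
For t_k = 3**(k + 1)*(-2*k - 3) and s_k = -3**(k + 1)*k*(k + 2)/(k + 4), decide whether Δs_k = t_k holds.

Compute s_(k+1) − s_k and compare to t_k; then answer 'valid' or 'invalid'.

Invalid: residual 12*3**k*(k**2 + 5*k + 6)/(k**2 + 9*k + 20) ≠ 0.

s_(k+1) = -3**(k + 2)*(k + 1)*(k + 3)/(k + 5)
s_(k+1) − s_k = 3**(k + 1)*(-2*k**3 - 17*k**2 - 47*k - 36)/(k**2 + 9*k + 20)
(s_(k+1) − s_k) − t_k = 12*3**k*(k**2 + 5*k + 6)/(k**2 + 9*k + 20)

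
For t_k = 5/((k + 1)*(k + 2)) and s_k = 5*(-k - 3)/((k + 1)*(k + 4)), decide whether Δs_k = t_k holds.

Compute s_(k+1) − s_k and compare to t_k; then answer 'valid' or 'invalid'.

Invalid: residual 10*(-k - 3)/(k**4 + 12*k**3 + 49*k**2 + 78*k + 40) ≠ 0.

s_(k+1) = 5*(-k - 4)/((k + 2)*(k + 5))
s_(k+1) − s_k = 5*(k**2 + 7*k + 14)/(k**4 + 12*k**3 + 49*k**2 + 78*k + 40)
(s_(k+1) − s_k) − t_k = 10*(-k - 3)/(k**4 + 12*k**3 + 49*k**2 + 78*k + 40)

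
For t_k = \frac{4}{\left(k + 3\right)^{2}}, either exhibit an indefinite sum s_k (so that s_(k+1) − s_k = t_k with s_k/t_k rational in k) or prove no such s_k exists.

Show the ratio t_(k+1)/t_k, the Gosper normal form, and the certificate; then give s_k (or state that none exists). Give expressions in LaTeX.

not Gosper-summable; s_k does not exist

Compute t_(k+1)/t_k: get (k + 3)**2/(k + 4)**2.
A = k**2 + 6*k + 9, B = k**2 + 8*k + 16, C = 1.
Set up (k**2 + 6*k + 9)·f(k+1) − (k**2 + 6*k + 9)·f(k) − (1) = 0.
From deg A=2, deg B=2, deg C=0: d=0.
Generic f = c0 gives residual -1; -1 = 0 cannot hold, so t_k is not Gosper-summable.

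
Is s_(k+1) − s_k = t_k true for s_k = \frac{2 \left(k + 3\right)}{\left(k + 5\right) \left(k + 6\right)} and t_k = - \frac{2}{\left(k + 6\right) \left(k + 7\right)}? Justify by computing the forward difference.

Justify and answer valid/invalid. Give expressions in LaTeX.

Invalid: residual \frac{8}{k^{3} + 18 k^{2} + 107 k + 210} ≠ 0.

s_(k+1) = 2*(k + 4)/((k + 6)*(k + 7))
s_(k+1) − s_k = 2*(-k - 1)/(k**3 + 18*k**2 + 107*k + 210)
(s_(k+1) − s_k) − t_k = 8/(k**3 + 18*k**2 + 107*k + 210)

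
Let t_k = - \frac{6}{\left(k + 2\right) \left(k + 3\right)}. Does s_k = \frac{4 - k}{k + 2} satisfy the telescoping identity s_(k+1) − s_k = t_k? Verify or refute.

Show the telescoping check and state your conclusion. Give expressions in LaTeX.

s_(k+1) = (3 - k)/(k + 3)
s_(k+1) − s_k = -6/(k**2 + 5*k + 6)
(s_(k+1) − s_k) − t_k = 0

valid; difference matches t_k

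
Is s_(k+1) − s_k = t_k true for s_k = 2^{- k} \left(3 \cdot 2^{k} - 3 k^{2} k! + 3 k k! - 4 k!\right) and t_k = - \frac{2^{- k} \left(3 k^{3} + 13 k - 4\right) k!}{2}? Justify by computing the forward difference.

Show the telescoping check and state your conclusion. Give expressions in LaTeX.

s_(k+1) = (6*2**k - 3*k**3*factorial(k) - 6*k**2*factorial(k) - 7*k*factorial(k) - 4*factorial(k))/(2*2**k)
s_(k+1) − s_k = -(3*k**3 + 13*k - 4)*factorial(k)/(2*2**k)
(s_(k+1) − s_k) − t_k = 0

valid (s_(k+1) − s_k reduces to t_k)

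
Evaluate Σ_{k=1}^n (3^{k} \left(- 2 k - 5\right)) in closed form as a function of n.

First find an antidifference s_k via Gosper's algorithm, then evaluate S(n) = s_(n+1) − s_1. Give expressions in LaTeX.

S(n) = - 3 \cdot 3^{n} n - 6 \cdot 3^{n} + 6

The ratio is 3*(2*k + 7)/(2*k + 5).
Take A(k)=3, B(k)=1, C(k)=k + 5/2.
Key eq: (3)·f(k+1) = (1)·f(k) + (k + 5/2).
deg f ≤ 1 (via 0,0,1).
A polynomial solution: f(k) = (k + 1)/2.
So s_k = (B(k−1)f/C)·t_k = ((k + 1)/(2*k + 5))·t_k = 3**k*(-k - 1).
Δs = 3**k*(-2*k - 5), as required.
Evaluate: s_(n+1) = 3**(n + 1)*(-n - 2); subtract s_(1) = -6 ⇒ S(n) = -3*3**n*n - 6*3**n + 6.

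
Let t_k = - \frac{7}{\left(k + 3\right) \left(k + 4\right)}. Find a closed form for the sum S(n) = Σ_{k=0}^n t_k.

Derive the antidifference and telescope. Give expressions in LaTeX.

S(n) = \frac{7 \left(- n - 1\right)}{3 \left(n + 4\right)}

Compute t_(k+1)/t_k: get (k + 3)/(k + 5).
So A=k + 3 and B=k + 5, with C=1.
Set up (k + 3)·f(k+1) − (k + 4)·f(k) − (1) = 0.
deg f ≤ 1 (via 1,1,0).
Coefficient equations give f(k) = k/3.
Get s_k = R·t_k = -7*k/(3*k + 9) with R(k) = B(k−1)f(k)/C(k) = k*(k + 4)/3.
Δs = -7/(k**2 + 7*k + 12), as required.
Σ_(k=0)^n t_k = s_(n+1) − s_(0) = (7*(-n - 1)/(3*(n + 4))) − (0), i.e. 7*(-n - 1)/(3*(n + 4)).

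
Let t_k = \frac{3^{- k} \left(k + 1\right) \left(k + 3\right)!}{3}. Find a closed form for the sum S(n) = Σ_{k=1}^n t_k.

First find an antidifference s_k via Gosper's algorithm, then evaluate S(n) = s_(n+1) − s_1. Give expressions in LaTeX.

S(n) = -8 + \frac{3^{- n} \left(n + 4\right)!}{3}

Compute t_(k+1)/t_k: get (k + 2)*(k + 4)/(3*(k + 1)).
A = k/3 + 4/3, B = 1, C = k + 1.
Solve (k/3 + 4/3)·f(k+1) − (1)·f(k) = k + 1.
Bound: deg f ≤ 0.
Match coefficients ⇒ f(k) = 3.
So s_k = (B(k−1)f/C)·t_k = (3/(k + 1))·t_k = factorial(k + 3)/3**k.
Check: Δs_k = (k + 1)*factorial(k + 3)/(3*3**k). ✓
Telescope: S(n) = s_(n+1) − s_(1) = 3**(-n - 1)*factorial(n + 4) − (8) = -8 + factorial(n + 4)/(3*3**n).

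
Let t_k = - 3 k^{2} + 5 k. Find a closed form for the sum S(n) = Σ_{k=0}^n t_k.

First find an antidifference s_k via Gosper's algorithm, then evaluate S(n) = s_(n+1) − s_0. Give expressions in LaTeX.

The ratio is (3*k**2 + k - 2)/(k*(3*k - 5)).
Gosper form: A/B · C(k+1)/C(k) with A=1, B=1, C=k**2 - 5*k/3.
Solve (1)·f(k+1) − (1)·f(k) = k**2 - 5*k/3.
Bound: deg f ≤ 3.
Solving with deg f ≤ 3: f(k) = k*(k - 3)*(k - 1)/3.
Then R = B(k−1)f/C = (k - 3)*(k - 1)/(3*k - 5), so s_k = R(k)·t_k = k*(-k**2 + 4*k - 3).
Δs = k*(5 - 3*k), as required.
Evaluate: s_(n+1) = n*(-n**2 + n + 2); subtract s_(0) = 0 ⇒ S(n) = n*(-n**2 + n + 2).

S(n) = n \left(- n^{2} + n + 2\right)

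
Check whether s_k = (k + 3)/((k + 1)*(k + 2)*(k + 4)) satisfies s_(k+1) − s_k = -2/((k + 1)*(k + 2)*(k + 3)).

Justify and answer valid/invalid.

s_(k+1) = (k + 4)/((k + 2)*(k + 3)*(k + 5))
s_(k+1) − s_k = ((k + 1)*(k + 4)**2 - (k + 3)**2*(k + 5))/((k + 1)*(k + 2)*(k + 3)*(k + 4)*(k + 5))
(s_(k+1) − s_k) − t_k = (3*k + 11)/(k**5 + 15*k**4 + 85*k**3 + 225*k**2 + 274*k + 120)

Invalid: residual (3*k + 11)/(k**5 + 15*k**4 + 85*k**3 + 225*k**2 + 274*k + 120) ≠ 0.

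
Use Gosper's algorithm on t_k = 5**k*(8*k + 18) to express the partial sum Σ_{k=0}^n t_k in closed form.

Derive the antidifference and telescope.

r(k) = 5*(4*k + 13)/(4*k + 9) after simplifying.
Factor: A=5; B=1; C=k + 9/4.
Key eq: (5)·f(k+1) = (1)·f(k) + (k + 9/4).
Bound: deg f ≤ 1.
Solve for f: f(k) = (k + 1)/4 (degree 1 ≤ 1).
Then R = B(k−1)f/C = (k + 1)/(4*k + 9), so s_k = R(k)·t_k = 2*5**k*(k + 1).
Verify: 5**k*(8*k + 18) matches t_k.
Evaluate: s_(n+1) = 10*5**n*(n + 2); subtract s_(0) = 2 ⇒ S(n) = 10*5**n*n + 20*5**n - 2.

S(n) = 10*5**n*n + 20*5**n - 2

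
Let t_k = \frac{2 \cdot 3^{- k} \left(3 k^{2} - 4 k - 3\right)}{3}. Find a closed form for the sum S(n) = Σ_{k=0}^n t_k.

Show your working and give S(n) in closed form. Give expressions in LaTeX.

t_(k+1)/t_k = (3*k**2 + 2*k - 4)/(3*(3*k**2 - 4*k - 3)).
Factor: A=1/3; B=1; C=k**2 - 4*k/3 - 1.
f must satisfy (1/3)·f(k+1) − (1)·f(k) = k**2 - 4*k/3 - 1.
Bound: deg f ≤ 2.
Solve for f: f(k) = -(k - 1)*(3*k + 2)/2 (degree 2 ≤ 2).
R(k) = B(k−1)·f(k)/C(k) = -3*(k - 1)*(3*k + 2)/(2*(3*k**2 - 4*k - 3)); s_k = R·t_k = (-3*k**2 + k + 2)/3**k.
s_(k+1) − s_k = 2*(3*k**2 - 4*k - 3)/(3*3**k) = t_k.
Σ_(k=0)^n t_k = s_(n+1) − s_(0) = (3**(-n - 1)*n*(-3*n - 5)) − (2), i.e. -2 - n**2/3**n - 5*n/(3*3**n).

S(n) = -2 - 3^{- n} n^{2} - \frac{5 \cdot 3^{- n} n}{3}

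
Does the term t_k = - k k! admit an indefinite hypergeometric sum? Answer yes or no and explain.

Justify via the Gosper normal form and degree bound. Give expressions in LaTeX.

Yes. s_k = - k!.

Step 1: r(k) = (k + 1)**2/k.
A = k + 1, B = 1, C = k.
Solve (k + 1)·f(k+1) − (1)·f(k) = k.
From deg A=1, deg B=0, deg C=1: d=0.
Solve for f: f(k) = 1 (degree 0 ≤ 0).
Certificate R = B(k−1)f/C = 1/k gives s_k = -factorial(k).
Verify: -k*factorial(k) matches t_k.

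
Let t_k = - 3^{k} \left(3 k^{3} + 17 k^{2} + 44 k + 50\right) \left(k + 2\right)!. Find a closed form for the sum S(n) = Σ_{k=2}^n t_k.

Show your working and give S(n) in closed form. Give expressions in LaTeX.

S(n) = - 3 \cdot 3^{n} n^{2} \left(n + 3\right)! - 9 \cdot 3^{n} n \left(n + 3\right)! - 18 \cdot 3^{n} \left(n + 3\right)! + 2160

r(k) = 3*(3*k**4 + 35*k**3 + 165*k**2 + 375*k + 342)/(3*k**3 + 17*k**2 + 44*k + 50) after simplifying.
Normal form (A,B,C) = (3*k + 9, 1, k**3 + 17*k**2/3 + 44*k/3 + 50/3).
Need (3*k + 9)·f(k+1) − (1)·f(k) = k**3 + 17*k**2/3 + 44*k/3 + 50/3.
deg f ≤ 2 (via 1,0,3).
Solve for f: f(k) = (k**2 + k + 4)/3 (degree 2 ≤ 2).
Then R = B(k−1)f/C = (k**2 + k + 4)/(3*k**3 + 17*k**2 + 44*k + 50), so s_k = R(k)·t_k = -3**k*(k**2 + k + 4)*factorial(k + 2).
Δs = -3**k*(3*k**3 + 17*k**2 + 44*k + 50)*factorial(k + 2), as required.
s_(n+1) = -3**(n + 1)*(n**2 + 3*n + 6)*factorial(n + 3) and s_(2) = -2160, so S(n) = -3*3**n*n**2*factorial(n + 3) - 9*3**n*n*factorial(n + 3) - 18*3**n*factorial(n + 3) + 2160.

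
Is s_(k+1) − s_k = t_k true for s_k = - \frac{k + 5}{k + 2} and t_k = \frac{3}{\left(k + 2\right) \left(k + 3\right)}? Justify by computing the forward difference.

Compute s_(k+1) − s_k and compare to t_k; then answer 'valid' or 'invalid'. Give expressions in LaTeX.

valid; difference matches t_k

s_(k+1) = (-k - 6)/(k + 3)
s_(k+1) − s_k = 3/(k**2 + 5*k + 6)
(s_(k+1) − s_k) − t_k = 0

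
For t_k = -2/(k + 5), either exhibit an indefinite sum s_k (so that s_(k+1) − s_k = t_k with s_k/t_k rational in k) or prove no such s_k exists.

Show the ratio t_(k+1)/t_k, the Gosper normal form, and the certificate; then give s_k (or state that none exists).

none (Gosper's algorithm certifies no s_k)

Ratio r(k) = (k + 5)/(k + 6).
Gosper form: A/B · C(k+1)/C(k) with A=k + 5, B=k + 6, C=1.
Key eq: (k + 5)·f(k+1) = (k + 5)·f(k) + (1).
From deg A=1, deg B=1, deg C=0: d=0.
Write f(k) = c0. Then LHS − RHS = -1, requiring -1 = 0: contradictory. No certificate.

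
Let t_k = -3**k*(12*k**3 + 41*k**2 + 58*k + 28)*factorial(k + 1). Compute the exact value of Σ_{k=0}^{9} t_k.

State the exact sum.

Σ = -923962472294398

The ratio is 3*(12*k**4 + 101*k**3 + 330*k**2 + 491*k + 278)/(12*k**3 + 41*k**2 + 58*k + 28).
Take A(k)=3*k + 6, B(k)=1, C(k)=k**3 + 41*k**2/12 + 29*k/6 + 7/3.
Key eq: (3*k + 6)·f(k+1) = (1)·f(k) + (k**3 + 41*k**2/12 + 29*k/6 + 7/3).
From deg A=1, deg B=0, deg C=3: d=2.
Match coefficients ⇒ f(k) = (4*k**2 - k + 2)/12.
R(k) = B(k−1)·f(k)/C(k) = (4*k**2 - k + 2)/(12*k**3 + 41*k**2 + 58*k + 28); s_k = R·t_k = -3**k*(4*k**2 - k + 2)*factorial(k + 1).
Check: Δs_k = -3**k*(12*k**3 + 41*k**2 + 58*k + 28)*factorial(k + 1). ✓
Telescoping: Σ = s_(10) − s_(0) = -923962472294400 − (-2) = -923962472294398.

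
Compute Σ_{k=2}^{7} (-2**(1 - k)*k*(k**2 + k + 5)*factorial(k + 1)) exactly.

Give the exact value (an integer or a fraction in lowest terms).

Σ = -323172

Compute t_(k+1)/t_k: get (k + 1)*(k + 2)*(k + (k + 1)**2 + 6)/(2*k*(k**2 + k + 5)).
Take A(k)=k/2 + 1, B(k)=1, C(k)=k**3 + k**2 + 5*k.
Set up (k/2 + 1)·f(k+1) − (1)·f(k) − (k**3 + k**2 + 5*k) = 0.
Bound: deg f ≤ 2.
Match coefficients ⇒ f(k) = 2*(k**2 - k + 1).
Get s_k = R·t_k = -2**(2 - k)*(k**2 - k + 1)*factorial(k + 1) with R(k) = B(k−1)f(k)/C(k) = 2*(k**2 - k + 1)/(k*(k**2 + k + 5)).
s_(k+1) − s_k = -2**(1 - k)*k*(k**2 + k + 5)*factorial(k + 1) = t_k.
Σ_(k=2)^(7) t_k = s_(8) − s_(2) = -323190 − (-18) = -323172.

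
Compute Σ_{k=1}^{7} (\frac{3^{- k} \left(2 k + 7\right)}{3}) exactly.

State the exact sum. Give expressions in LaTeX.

Ratio r(k) = (2*k + 9)/(3*(2*k + 7)).
A = 1/3, B = 1, C = k + 7/2.
f must satisfy (1/3)·f(k+1) − (1)·f(k) = k + 7/2.
Bound: deg f ≤ 1.
A polynomial solution: f(k) = -3*(k + 4)/2.
Then R = B(k−1)f/C = -3*(k + 4)/(2*k + 7), so s_k = R(k)·t_k = (-k - 4)/3**k.
Δs = (2*k + 7)/(3*3**k), as required.
Σ_(k=1)^(7) t_k = s_(8) − s_(1) = -4/2187 − (-5/3) = 3641/2187.

Σ = 3641/2187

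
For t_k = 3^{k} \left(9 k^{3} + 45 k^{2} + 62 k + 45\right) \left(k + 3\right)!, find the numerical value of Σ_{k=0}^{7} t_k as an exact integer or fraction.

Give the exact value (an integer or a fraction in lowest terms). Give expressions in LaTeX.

Compute t_(k+1)/t_k: get 3*(9*k**4 + 108*k**3 + 467*k**2 + 877*k + 644)/(9*k**3 + 45*k**2 + 62*k + 45).
A = 3*k + 12, B = 1, C = k**3 + 5*k**2 + 62*k/9 + 5.
Solve (3*k + 12)·f(k+1) − (1)·f(k) = k**3 + 5*k**2 + 62*k/9 + 5.
deg f ≤ 2 (via 1,0,3).
Solving with deg f ≤ 2: f(k) = (3*k**2 - 2*k + 3)/9.
Then R = B(k−1)f/C = (3*k**2 - 2*k + 3)/(9*k**3 + 45*k**2 + 62*k + 45), so s_k = R(k)·t_k = 3**k*(3*k**2 - 2*k + 3)*factorial(k + 3).
Δs = 3**k*(9*k**3 + 45*k**2 + 62*k + 45)*factorial(k + 3), as required.
Telescoping: Σ = s_(8) − s_(0) = 46879048339200 − (18) = 46879048339182.

Σ = 46879048339182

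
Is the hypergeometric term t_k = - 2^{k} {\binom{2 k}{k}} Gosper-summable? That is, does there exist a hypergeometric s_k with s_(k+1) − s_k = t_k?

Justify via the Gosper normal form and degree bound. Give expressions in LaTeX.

The ratio is 4*(2*k + 1)/(k + 1).
Normal form (A,B,C) = (8*k + 4, k + 1, 1).
Key eq: (8*k + 4)·f(k+1) = (k)·f(k) + (1).
Bound: deg f ≤ -1.
d = -1 < 0 ⇒ no nonzero polynomial f; not summable.

No; the degree bound rules out any f.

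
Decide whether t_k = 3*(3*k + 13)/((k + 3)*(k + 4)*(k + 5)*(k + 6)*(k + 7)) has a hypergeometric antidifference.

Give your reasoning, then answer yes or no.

Yes. s_k = k*(k**2 + 14*k + 63)/(30*(k**3 + 14*k**2 + 63*k + 90)).

The ratio is (k + 3)*(3*k + 16)/((k + 8)*(3*k + 13)).
Take A(k)=k + 3, B(k)=k + 8, C(k)=k + 13/3.
f must satisfy (k + 3)·f(k+1) − (k + 7)·f(k) = k + 13/3.
Degrees (1,1,1) ⇒ d ≤ 4.
Solving with deg f ≤ 4: f(k) = k*(k + 4)*(k**2 + 14*k + 63)/270.
R(k) = B(k−1)·f(k)/C(k) = k*(k + 4)*(k + 7)*(k**2 + 14*k + 63)/(90*(3*k + 13)); s_k = R·t_k = k*(k**2 + 14*k + 63)/(30*(k**3 + 14*k**2 + 63*k + 90)).
Verify: 3*(3*k + 13)/(k**5 + 25*k**4 + 245*k**3 + 1175*k**2 + 2754*k + 2520) matches t_k.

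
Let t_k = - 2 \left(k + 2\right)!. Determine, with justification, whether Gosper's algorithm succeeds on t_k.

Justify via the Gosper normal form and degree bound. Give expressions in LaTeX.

r(k) = k + 3 after simplifying.
Factor: A=k + 3; B=1; C=1.
Key eq: (k + 3)·f(k+1) = (1)·f(k) + (1).
d = -1 from the (1,0,0) case.
Negative degree bound (-1): no f exists, t_k not Gosper-summable.

No — negative degree bound, so no certificate f.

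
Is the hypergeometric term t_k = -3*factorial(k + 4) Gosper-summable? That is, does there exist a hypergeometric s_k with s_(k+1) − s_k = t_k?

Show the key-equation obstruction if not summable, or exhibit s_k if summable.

No — t_k has no hypergeometric antidifference.

r(k) = k + 5 after simplifying.
Take A(k)=k + 5, B(k)=1, C(k)=1.
Solve (k + 5)·f(k+1) − (1)·f(k) = 1.
deg f ≤ -1 (via 1,0,0).
Bound -1 < 0, so the key equation has no polynomial solution.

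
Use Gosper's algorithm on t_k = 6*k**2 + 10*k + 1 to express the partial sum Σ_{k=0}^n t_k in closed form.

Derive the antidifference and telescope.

S(n) = 2*n**3 + 8*n**2 + 7*n + 1

t_(k+1)/t_k = (6*k**2 + 22*k + 17)/(6*k**2 + 10*k + 1).
Gosper form: A/B · C(k+1)/C(k) with A=1, B=1, C=k**2 + 5*k/3 + 1/6.
f must satisfy (1)·f(k+1) − (1)·f(k) = k**2 + 5*k/3 + 1/6.
Degrees (0,0,2) ⇒ d ≤ 3.
Solve for f: f(k) = k*(2*k**2 + 2*k - 3)/6 (degree 3 ≤ 3).
Certificate R = B(k−1)f/C = k*(2*k**2 + 2*k - 3)/(6*k**2 + 10*k + 1) gives s_k = k*(2*k**2 + 2*k - 3).
Verify: 6*k**2 + 10*k + 1 matches t_k.
s_(n+1) = 2*n**3 + 8*n**2 + 7*n + 1 and s_(0) = 0, so S(n) = 2*n**3 + 8*n**2 + 7*n + 1.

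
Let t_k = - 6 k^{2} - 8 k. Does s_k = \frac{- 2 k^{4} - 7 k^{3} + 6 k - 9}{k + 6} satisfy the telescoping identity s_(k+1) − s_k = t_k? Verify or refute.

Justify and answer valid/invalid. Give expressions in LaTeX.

Invalid: residual \frac{3 \left(4 k^{3} + 43 k^{2} + 51 k - 3\right)}{k^{2} + 13 k + 42} ≠ 0.

s_(k+1) = (6*k - 2*(k + 1)**4 - 7*(k + 1)**3 - 3)/(k + 7)
s_(k+1) − s_k = (-6*k**4 - 74*k**3 - 227*k**2 - 183*k - 9)/(k**2 + 13*k + 42)
(s_(k+1) − s_k) − t_k = 3*(4*k**3 + 43*k**2 + 51*k - 3)/(k**2 + 13*k + 42)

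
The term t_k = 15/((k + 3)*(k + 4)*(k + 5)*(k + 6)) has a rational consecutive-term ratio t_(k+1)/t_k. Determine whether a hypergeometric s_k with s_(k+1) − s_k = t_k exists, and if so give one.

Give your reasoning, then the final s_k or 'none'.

Compute t_(k+1)/t_k: get (k + 3)/(k + 7).
So A=k + 3 and B=k + 7, with C=1.
Set up (k + 3)·f(k+1) − (k + 6)·f(k) − (1) = 0.
Bound: deg f ≤ 3.
Match coefficients ⇒ f(k) = k*(k**2 + 12*k + 47)/180.
So s_k = (B(k−1)f/C)·t_k = (k*(k + 6)*(k**2 + 12*k + 47)/180)·t_k = k*(k**2 + 12*k + 47)/(12*(k + 3)*(k + 4)*(k + 5)).
s_(k+1) − s_k = 15/(k**4 + 18*k**3 + 119*k**2 + 342*k + 360) = t_k.

s_k = k*(k**2 + 12*k + 47)/(12*(k + 3)*(k + 4)*(k + 5))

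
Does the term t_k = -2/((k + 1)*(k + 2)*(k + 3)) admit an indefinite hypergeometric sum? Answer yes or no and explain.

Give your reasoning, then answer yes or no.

Step 1: r(k) = (k + 1)/(k + 4).
So A=k + 1 and B=k + 4, with C=1.
Key eq: (k + 1)·f(k+1) = (k + 3)·f(k) + (1).
Bound: deg f ≤ 2.
Solve for f: f(k) = k*(k + 3)/4 (degree 2 ≤ 2).
Get s_k = R·t_k = k*(-k - 3)/(2*(k + 1)*(k + 2)) with R(k) = B(k−1)f(k)/C(k) = k*(k + 3)**2/4.
s_(k+1) − s_k = -2/(k**3 + 6*k**2 + 11*k + 6) = t_k.

Yes. s_k = k*(-k - 3)/(2*(k + 1)*(k + 2)).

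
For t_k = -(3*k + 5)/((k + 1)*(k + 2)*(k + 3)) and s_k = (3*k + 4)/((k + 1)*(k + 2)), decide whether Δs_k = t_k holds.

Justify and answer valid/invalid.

s_(k+1) = (3*k + 7)/((k + 2)*(k + 3))
s_(k+1) − s_k = (-3*k - 5)/(k**3 + 6*k**2 + 11*k + 6)
(s_(k+1) − s_k) − t_k = 0

Valid: the claim telescopes to t_k.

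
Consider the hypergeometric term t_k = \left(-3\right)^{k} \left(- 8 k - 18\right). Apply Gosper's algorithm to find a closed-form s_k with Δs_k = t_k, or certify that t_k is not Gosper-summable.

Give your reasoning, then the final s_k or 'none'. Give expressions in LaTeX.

Ratio r(k) = 3*(-4*k - 13)/(4*k + 9).
Factor: A=-3; B=1; C=k + 9/4.
Set up (-3)·f(k+1) − (1)·f(k) − (k + 9/4) = 0.
From deg A=0, deg B=0, deg C=1: d=1.
Solving with deg f ≤ 1: f(k) = -(2*k + 3)/8.
So s_k = (B(k−1)f/C)·t_k = (-(2*k + 3)/(2*(4*k + 9)))·t_k = (-3)**k*(2*k + 3).
Check: Δs_k = (-3)**k*(-8*k - 18). ✓

s_k = \left(-3\right)^{k} \left(2 k + 3\right)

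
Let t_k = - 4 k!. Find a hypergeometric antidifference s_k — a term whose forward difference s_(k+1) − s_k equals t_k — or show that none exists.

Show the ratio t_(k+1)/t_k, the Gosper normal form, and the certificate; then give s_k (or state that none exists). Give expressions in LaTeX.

none — t_k is not Gosper-summable

Compute t_(k+1)/t_k: get k + 1.
A = k + 1, B = 1, C = 1.
Need (k + 1)·f(k+1) − (1)·f(k) = 1.
d = -1 from the (1,0,0) case.
Bound -1 < 0, so the key equation has no polynomial solution.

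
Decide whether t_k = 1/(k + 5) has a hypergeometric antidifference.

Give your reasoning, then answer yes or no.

t_(k+1)/t_k = (k + 5)/(k + 6).
So A=k + 5 and B=k + 6, with C=1.
Solve (k + 5)·f(k+1) − (k + 5)·f(k) = 1.
From deg A=1, deg B=1, deg C=0: d=0.
Generic f = c0 gives residual -1; -1 = 0 cannot hold, so t_k is not Gosper-summable.

No — t_k has no hypergeometric antidifference.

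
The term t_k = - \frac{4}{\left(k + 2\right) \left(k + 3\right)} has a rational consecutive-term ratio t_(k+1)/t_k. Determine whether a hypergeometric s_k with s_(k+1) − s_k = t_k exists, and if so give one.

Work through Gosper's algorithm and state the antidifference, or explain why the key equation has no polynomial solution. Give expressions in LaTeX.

r(k) = (k + 2)/(k + 4) after simplifying.
So A=k + 2 and B=k + 4, with C=1.
Solve (k + 2)·f(k+1) − (k + 3)·f(k) = 1.
deg f ≤ 1 (via 1,1,0).
Coefficient equations give f(k) = k/2.
So s_k = (B(k−1)f/C)·t_k = (k*(k + 3)/2)·t_k = -2*k/(k + 2).
Check: Δs_k = -4/(k**2 + 5*k + 6). ✓

s_k = - \frac{2 k}{k + 2}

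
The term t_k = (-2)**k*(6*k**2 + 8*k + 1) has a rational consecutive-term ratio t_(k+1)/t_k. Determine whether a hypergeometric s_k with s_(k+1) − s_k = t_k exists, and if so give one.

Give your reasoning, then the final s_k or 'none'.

Step 1: r(k) = 2*(-6*k**2 - 20*k - 15)/(6*k**2 + 8*k + 1).
Take A(k)=-2, B(k)=1, C(k)=k**2 + 4*k/3 + 1/6.
Key eq: (-2)·f(k+1) = (1)·f(k) + (k**2 + 4*k/3 + 1/6).
From deg A=0, deg B=0, deg C=2: d=2.
A polynomial solution: f(k) = -(2*k**2 - 1)/6.
R(k) = B(k−1)·f(k)/C(k) = -(2*k**2 - 1)/(6*k**2 + 8*k + 1); s_k = R·t_k = (-2)**k*(1 - 2*k**2).
Check: Δs_k = (-2)**k*(6*k**2 + 8*k + 1). ✓

s_k = (-2)**k*(1 - 2*k**2)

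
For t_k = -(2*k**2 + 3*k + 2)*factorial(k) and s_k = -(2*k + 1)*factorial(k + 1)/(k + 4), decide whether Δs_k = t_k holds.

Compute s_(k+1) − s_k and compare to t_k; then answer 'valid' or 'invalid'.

Invalid: residual 3*(2*k**3 + 11*k**2 + 12*k + 7)*factorial(k)/((k + 4)*(k + 5)) ≠ 0.

s_(k+1) = -(2*k + 3)*factorial(k + 2)/(k + 5)
s_(k+1) − s_k = -(2*k**3 + 13*k**2 + 23*k + 19)*factorial(k + 1)/((k + 4)*(k + 5))
(s_(k+1) − s_k) − t_k = 3*(2*k**3 + 11*k**2 + 12*k + 7)*factorial(k)/((k + 4)*(k + 5))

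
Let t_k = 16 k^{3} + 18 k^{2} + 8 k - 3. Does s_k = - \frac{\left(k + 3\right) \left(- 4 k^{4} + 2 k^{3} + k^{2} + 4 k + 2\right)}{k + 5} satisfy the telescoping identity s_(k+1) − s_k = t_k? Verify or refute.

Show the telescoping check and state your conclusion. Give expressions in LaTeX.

Invalid: residual \frac{2 \left(- 12 k^{4} - 100 k^{3} - 99 k^{2} - 41 k + 13\right)}{k^{2} + 11 k + 30} ≠ 0.

s_(k+1) = (4*k**5 + 30*k**4 + 73*k**3 + 72*k**2 + 11*k - 20)/(k + 6)
s_(k+1) − s_k = (16*k**5 + 170*k**4 + 486*k**3 + 427*k**2 + 125*k - 64)/(k**2 + 11*k + 30)
(s_(k+1) − s_k) − t_k = 2*(-12*k**4 - 100*k**3 - 99*k**2 - 41*k + 13)/(k**2 + 11*k + 30)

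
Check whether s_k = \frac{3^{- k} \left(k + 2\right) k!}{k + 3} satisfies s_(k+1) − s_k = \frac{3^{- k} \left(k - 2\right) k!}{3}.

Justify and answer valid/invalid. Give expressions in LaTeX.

s_(k+1) = (k + 3)*factorial(k + 1)/(3*3**k*(k + 4))
s_(k+1) − s_k = (k**3 + 4*k**2 - 3*k - 15)*factorial(k)/(3*3**k*(k + 3)*(k + 4))
(s_(k+1) − s_k) − t_k = -(k**2 + k - 9)*factorial(k)/(3*3**k*(k + 3)*(k + 4))

Invalid: residual - \frac{3^{- k} \left(k^{2} + k - 9\right) k!}{3 \left(k + 3\right) \left(k + 4\right)} ≠ 0.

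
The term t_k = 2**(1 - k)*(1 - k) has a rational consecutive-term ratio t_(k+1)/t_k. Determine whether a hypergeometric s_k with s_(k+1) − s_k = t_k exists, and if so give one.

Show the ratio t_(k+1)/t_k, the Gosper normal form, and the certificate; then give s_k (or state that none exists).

r(k) = k/(2*(k - 1)) after simplifying.
A = 1/2, B = 1, C = k - 1.
Key eq: (1/2)·f(k+1) = (1)·f(k) + (k - 1).
deg f ≤ 1 (via 0,0,1).
A polynomial solution: f(k) = -2*k.
Certificate R = B(k−1)f/C = -2*k/(k - 1) gives s_k = 2**(2 - k)*k.
Δs = 2**(1 - k)*(1 - k), as required.

s_k = 2**(2 - k)*k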